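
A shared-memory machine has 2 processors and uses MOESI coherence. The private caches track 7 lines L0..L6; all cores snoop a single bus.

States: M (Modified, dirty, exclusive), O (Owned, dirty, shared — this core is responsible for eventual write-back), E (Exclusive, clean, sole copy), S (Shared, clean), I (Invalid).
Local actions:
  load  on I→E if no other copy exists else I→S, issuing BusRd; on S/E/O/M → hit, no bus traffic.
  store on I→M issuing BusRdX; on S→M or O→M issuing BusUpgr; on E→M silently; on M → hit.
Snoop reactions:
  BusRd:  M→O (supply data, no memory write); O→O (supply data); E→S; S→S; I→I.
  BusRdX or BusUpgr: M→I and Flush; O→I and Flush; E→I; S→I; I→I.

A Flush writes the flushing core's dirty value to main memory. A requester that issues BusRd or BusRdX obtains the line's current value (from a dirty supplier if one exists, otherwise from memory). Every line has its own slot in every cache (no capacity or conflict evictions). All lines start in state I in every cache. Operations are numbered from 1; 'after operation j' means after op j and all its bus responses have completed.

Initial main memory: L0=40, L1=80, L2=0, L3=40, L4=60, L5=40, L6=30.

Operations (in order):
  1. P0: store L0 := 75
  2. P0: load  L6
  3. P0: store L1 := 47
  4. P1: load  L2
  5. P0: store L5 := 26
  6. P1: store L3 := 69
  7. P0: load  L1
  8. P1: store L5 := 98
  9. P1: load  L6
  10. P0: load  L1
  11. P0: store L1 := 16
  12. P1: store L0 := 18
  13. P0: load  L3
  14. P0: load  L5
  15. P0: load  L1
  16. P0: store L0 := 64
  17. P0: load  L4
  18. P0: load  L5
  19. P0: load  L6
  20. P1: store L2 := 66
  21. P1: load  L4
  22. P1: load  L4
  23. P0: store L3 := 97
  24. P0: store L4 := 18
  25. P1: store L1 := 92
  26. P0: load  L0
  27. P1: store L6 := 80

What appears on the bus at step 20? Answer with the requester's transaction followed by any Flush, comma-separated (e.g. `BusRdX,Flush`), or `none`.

bus = none

step 1: P0: store L0 := 75  ⟶  MI  (L0)  txn=BusRdX  M[L0]=40
step 2: P0: load  L6  ⟶  EI  (L6)  txn=BusRd  M[L6]=30
step 3: P0: store L1 := 47  ⟶  MI  (L1)  txn=BusRdX  M[L1]=80
step 4: P1: load  L2  ⟶  IE  (L2)  txn=BusRd  M[L2]=0
step 5: P0: store L5 := 26  ⟶  MI  (L5)  txn=BusRdX  M[L5]=40
step 6: P1: store L3 := 69  ⟶  IM  (L3)  txn=BusRdX  M[L3]=40
step 7: P0: load  L1  ⟶  MI  (L1)  txn=∅  M[L1]=80
step 8: P1: store L5 := 98  ⟶  IM  (L5)  txn=BusRdX+Flush  M[L5]=26
step 9: P1: load  L6  ⟶  SS  (L6)  txn=BusRd  M[L6]=30
step 10: P0: load  L1  ⟶  MI  (L1)  txn=∅  M[L1]=80
step 11: P0: store L1 := 16  ⟶  MI  (L1)  txn=∅  M[L1]=80
step 12: P1: store L0 := 18  ⟶  IM  (L0)  txn=BusRdX+Flush  M[L0]=75
step 13: P0: load  L3  ⟶  SO  (L3)  txn=BusRd  M[L3]=40
step 14: P0: load  L5  ⟶  SO  (L5)  txn=BusRd  M[L5]=26
step 15: P0: load  L1  ⟶  MI  (L1)  txn=∅  M[L1]=80
step 16: P0: store L0 := 64  ⟶  MI  (L0)  txn=BusRdX+Flush  M[L0]=18
step 17: P0: load  L4  ⟶  EI  (L4)  txn=BusRd  M[L4]=60
step 18: P0: load  L5  ⟶  SO  (L5)  txn=∅  M[L5]=26
step 19: P0: load  L6  ⟶  SS  (L6)  txn=∅  M[L6]=30
step 20: P1: store L2 := 66  ⟶  IM  (L2)  txn=∅  M[L2]=0
step 21: P1: load  L4  ⟶  SS  (L4)  txn=BusRd  M[L4]=60
step 22: P1: load  L4  ⟶  SS  (L4)  txn=∅  M[L4]=60
step 23: P0: store L3 := 97  ⟶  MI  (L3)  txn=BusUpgr+Flush  M[L3]=69
step 24: P0: store L4 := 18  ⟶  MI  (L4)  txn=BusUpgr  M[L4]=60
step 25: P1: store L1 := 92  ⟶  IM  (L1)  txn=BusRdX+Flush  M[L1]=16
step 26: P0: load  L0  ⟶  MI  (L0)  txn=∅  M[L0]=18
step 27: P1: store L6 := 80  ⟶  IM  (L6)  txn=BusUpgr  M[L6]=30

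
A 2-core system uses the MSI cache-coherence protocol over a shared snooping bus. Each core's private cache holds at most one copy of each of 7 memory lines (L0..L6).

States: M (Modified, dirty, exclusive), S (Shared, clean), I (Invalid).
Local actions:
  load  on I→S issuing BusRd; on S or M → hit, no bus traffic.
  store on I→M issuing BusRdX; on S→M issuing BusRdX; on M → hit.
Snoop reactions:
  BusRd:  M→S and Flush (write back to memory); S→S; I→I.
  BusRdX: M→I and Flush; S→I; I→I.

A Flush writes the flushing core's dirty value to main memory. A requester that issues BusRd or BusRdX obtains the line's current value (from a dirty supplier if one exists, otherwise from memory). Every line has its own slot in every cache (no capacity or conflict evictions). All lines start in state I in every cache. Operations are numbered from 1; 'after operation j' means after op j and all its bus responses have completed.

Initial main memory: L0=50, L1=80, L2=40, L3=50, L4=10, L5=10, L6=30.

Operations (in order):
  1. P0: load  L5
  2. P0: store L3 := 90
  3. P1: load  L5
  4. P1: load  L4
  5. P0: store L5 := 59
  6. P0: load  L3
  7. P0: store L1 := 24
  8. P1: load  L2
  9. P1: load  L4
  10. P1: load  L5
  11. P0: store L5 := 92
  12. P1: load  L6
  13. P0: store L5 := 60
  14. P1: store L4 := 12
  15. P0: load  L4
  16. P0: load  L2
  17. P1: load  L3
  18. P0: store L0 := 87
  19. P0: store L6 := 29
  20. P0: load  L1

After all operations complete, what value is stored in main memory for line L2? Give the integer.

  op1 P0: load  L5 → S/I on L5; bus BusRd; mem=10
  op2 P0: store L3 := 90 → M/I on L3; bus BusRdX; mem=50
  op3 P1: load  L5 → S/S on L5; bus BusRd; mem=10
  op4 P1: load  L4 → I/S on L4; bus BusRd; mem=10
  op5 P0: store L5 := 59 → M/I on L5; bus BusRdX; mem=10
  op6 P0: load  L3 → M/I on L3; bus (none); mem=50
  op7 P0: store L1 := 24 → M/I on L1; bus BusRdX; mem=80
  op8 P1: load  L2 → I/S on L2; bus BusRd; mem=40
  op9 P1: load  L4 → I/S on L4; bus (none); mem=10
  op10 P1: load  L5 → S/S on L5; bus BusRd Flush; mem=59
  op11 P0: store L5 := 92 → M/I on L5; bus BusRdX; mem=59
  op12 P1: load  L6 → I/S on L6; bus BusRd; mem=30
  op13 P0: store L5 := 60 → M/I on L5; bus (none); mem=59
  op14 P1: store L4 := 12 → I/M on L4; bus BusRdX; mem=10
  op15 P0: load  L4 → S/S on L4; bus BusRd Flush; mem=12
  op16 P0: load  L2 → S/S on L2; bus BusRd; mem=40
  op17 P1: load  L3 → S/S on L3; bus BusRd Flush; mem=90
  op18 P0: store L0 := 87 → M/I on L0; bus BusRdX; mem=50
  op19 P0: store L6 := 29 → M/I on L6; bus BusRdX; mem=30
  op20 P0: load  L1 → M/I on L1; bus (none); mem=80

memory[L2] = 40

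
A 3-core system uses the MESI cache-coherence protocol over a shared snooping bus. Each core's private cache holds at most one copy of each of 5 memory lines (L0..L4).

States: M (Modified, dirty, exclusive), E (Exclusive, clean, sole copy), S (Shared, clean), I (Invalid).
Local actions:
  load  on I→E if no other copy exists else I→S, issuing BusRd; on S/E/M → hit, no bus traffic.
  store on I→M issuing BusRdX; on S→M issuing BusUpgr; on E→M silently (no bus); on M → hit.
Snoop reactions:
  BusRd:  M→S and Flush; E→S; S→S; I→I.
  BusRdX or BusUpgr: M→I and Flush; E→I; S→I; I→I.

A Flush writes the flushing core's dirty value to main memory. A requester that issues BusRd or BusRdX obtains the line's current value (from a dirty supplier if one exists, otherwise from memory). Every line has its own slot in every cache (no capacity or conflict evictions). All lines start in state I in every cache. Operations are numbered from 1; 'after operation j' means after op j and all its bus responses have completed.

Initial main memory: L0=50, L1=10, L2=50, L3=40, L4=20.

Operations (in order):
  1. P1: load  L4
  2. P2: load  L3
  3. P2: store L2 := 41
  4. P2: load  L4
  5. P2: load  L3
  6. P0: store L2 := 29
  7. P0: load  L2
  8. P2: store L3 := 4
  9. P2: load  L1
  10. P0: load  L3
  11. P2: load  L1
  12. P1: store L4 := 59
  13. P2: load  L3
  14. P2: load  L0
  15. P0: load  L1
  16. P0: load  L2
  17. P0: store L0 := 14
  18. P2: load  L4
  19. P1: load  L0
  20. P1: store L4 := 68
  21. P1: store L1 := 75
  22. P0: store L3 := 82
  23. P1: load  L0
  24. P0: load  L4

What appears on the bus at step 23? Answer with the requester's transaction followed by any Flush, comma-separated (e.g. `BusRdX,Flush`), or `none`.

1. P1: load  L4  bus=[BusRd]  L4: P0=I P1=E P2=I  mem[L4]=20
2. P2: load  L3  bus=[BusRd]  L3: P0=I P1=I P2=E  mem[L3]=40
3. P2: store L2 := 41  bus=[BusRdX]  L2: P0=I P1=I P2=M  mem[L2]=50
4. P2: load  L4  bus=[BusRd]  L4: P0=I P1=S P2=S  mem[L4]=20
5. P2: load  L3  bus=[-]  L3: P0=I P1=I P2=E  mem[L3]=40
6. P0: store L2 := 29  bus=[BusRdX,Flush]  L2: P0=M P1=I P2=I  mem[L2]=41
7. P0: load  L2  bus=[-]  L2: P0=M P1=I P2=I  mem[L2]=41
8. P2: store L3 := 4  bus=[-]  L3: P0=I P1=I P2=M  mem[L3]=40
9. P2: load  L1  bus=[BusRd]  L1: P0=I P1=I P2=E  mem[L1]=10
10. P0: load  L3  bus=[BusRd,Flush]  L3: P0=S P1=I P2=S  mem[L3]=4
11. P2: load  L1  bus=[-]  L1: P0=I P1=I P2=E  mem[L1]=10
12. P1: store L4 := 59  bus=[BusUpgr]  L4: P0=I P1=M P2=I  mem[L4]=20
13. P2: load  L3  bus=[-]  L3: P0=S P1=I P2=S  mem[L3]=4
14. P2: load  L0  bus=[BusRd]  L0: P0=I P1=I P2=E  mem[L0]=50
15. P0: load  L1  bus=[BusRd]  L1: P0=S P1=I P2=S  mem[L1]=10
16. P0: load  L2  bus=[-]  L2: P0=M P1=I P2=I  mem[L2]=41
17. P0: store L0 := 14  bus=[BusRdX]  L0: P0=M P1=I P2=I  mem[L0]=50
18. P2: load  L4  bus=[BusRd,Flush]  L4: P0=I P1=S P2=S  mem[L4]=59
19. P1: load  L0  bus=[BusRd,Flush]  L0: P0=S P1=S P2=I  mem[L0]=14
20. P1: store L4 := 68  bus=[BusUpgr]  L4: P0=I P1=M P2=I  mem[L4]=59
21. P1: store L1 := 75  bus=[BusRdX]  L1: P0=I P1=M P2=I  mem[L1]=10
22. P0: store L3 := 82  bus=[BusUpgr]  L3: P0=M P1=I P2=I  mem[L3]=4
23. P1: load  L0  bus=[-]  L0: P0=S P1=S P2=I  mem[L0]=14
24. P0: load  L4  bus=[BusRd,Flush]  L4: P0=S P1=S P2=I  mem[L4]=68

bus = none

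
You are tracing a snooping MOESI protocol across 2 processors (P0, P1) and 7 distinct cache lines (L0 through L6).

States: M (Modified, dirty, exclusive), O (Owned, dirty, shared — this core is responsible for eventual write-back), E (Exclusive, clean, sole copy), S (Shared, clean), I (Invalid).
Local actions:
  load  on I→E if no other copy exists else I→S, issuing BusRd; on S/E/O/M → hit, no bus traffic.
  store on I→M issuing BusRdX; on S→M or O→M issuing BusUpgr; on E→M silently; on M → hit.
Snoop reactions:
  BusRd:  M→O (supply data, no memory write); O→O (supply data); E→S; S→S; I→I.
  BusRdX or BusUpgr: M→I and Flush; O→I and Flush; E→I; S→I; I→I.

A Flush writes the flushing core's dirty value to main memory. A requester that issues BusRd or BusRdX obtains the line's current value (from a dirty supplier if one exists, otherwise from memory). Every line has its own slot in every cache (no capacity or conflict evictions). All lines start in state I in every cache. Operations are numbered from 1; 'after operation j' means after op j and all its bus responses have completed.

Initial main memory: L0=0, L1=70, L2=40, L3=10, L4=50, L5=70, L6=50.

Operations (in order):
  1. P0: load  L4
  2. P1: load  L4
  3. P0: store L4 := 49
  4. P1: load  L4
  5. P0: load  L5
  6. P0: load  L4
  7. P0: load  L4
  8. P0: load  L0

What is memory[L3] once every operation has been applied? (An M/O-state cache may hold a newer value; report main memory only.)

1. P0: load  L4  bus=[BusRd]  L4: P0=E P1=I  mem[L4]=50
2. P1: load  L4  bus=[BusRd]  L4: P0=S P1=S  mem[L4]=50
3. P0: store L4 := 49  bus=[BusUpgr]  L4: P0=M P1=I  mem[L4]=50
4. P1: load  L4  bus=[BusRd]  L4: P0=O P1=S  mem[L4]=50
5. P0: load  L5  bus=[BusRd]  L5: P0=E P1=I  mem[L5]=70
6. P0: load  L4  bus=[-]  L4: P0=O P1=S  mem[L4]=50
7. P0: load  L4  bus=[-]  L4: P0=O P1=S  mem[L4]=50
8. P0: load  L0  bus=[BusRd]  L0: P0=E P1=I  mem[L0]=0

memory[L3] = 10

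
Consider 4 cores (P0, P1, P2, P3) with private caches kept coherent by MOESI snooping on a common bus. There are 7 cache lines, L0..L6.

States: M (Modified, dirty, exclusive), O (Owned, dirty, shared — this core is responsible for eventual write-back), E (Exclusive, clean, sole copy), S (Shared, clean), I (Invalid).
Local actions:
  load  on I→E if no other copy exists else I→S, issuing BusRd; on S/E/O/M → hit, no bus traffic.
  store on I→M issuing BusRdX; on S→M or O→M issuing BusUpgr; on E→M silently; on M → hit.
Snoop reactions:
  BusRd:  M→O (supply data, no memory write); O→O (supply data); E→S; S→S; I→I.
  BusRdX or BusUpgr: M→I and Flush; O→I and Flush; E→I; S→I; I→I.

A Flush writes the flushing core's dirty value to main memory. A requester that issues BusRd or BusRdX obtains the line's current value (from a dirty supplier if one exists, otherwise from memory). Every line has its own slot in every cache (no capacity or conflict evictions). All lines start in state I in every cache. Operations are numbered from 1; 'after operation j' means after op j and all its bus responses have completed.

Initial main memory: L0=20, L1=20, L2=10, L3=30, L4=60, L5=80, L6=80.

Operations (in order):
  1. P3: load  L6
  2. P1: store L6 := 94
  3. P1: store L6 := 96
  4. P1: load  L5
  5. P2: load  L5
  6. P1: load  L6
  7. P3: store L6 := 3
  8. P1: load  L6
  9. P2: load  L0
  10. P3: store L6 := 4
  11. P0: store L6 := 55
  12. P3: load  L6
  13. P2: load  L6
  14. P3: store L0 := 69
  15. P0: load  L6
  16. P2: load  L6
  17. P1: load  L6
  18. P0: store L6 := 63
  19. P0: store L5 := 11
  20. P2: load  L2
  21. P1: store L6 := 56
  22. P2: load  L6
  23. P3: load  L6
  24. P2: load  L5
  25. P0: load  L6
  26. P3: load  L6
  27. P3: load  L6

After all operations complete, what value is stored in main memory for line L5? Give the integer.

step 1: P3: load  L6  ⟶  IIIE  (L6)  txn=BusRd  M[L6]=80
step 2: P1: store L6 := 94  ⟶  IMII  (L6)  txn=BusRdX  M[L6]=80
step 3: P1: store L6 := 96  ⟶  IMII  (L6)  txn=∅  M[L6]=80
step 4: P1: load  L5  ⟶  IEII  (L5)  txn=BusRd  M[L5]=80
step 5: P2: load  L5  ⟶  ISSI  (L5)  txn=BusRd  M[L5]=80
step 6: P1: load  L6  ⟶  IMII  (L6)  txn=∅  M[L6]=80
step 7: P3: store L6 := 3  ⟶  IIIM  (L6)  txn=BusRdX+Flush  M[L6]=96
step 8: P1: load  L6  ⟶  ISIO  (L6)  txn=BusRd  M[L6]=96
step 9: P2: load  L0  ⟶  IIEI  (L0)  txn=BusRd  M[L0]=20
step 10: P3: store L6 := 4  ⟶  IIIM  (L6)  txn=BusUpgr  M[L6]=96
step 11: P0: store L6 := 55  ⟶  MIII  (L6)  txn=BusRdX+Flush  M[L6]=4
step 12: P3: load  L6  ⟶  OIIS  (L6)  txn=BusRd  M[L6]=4
step 13: P2: load  L6  ⟶  OISS  (L6)  txn=BusRd  M[L6]=4
step 14: P3: store L0 := 69  ⟶  IIIM  (L0)  txn=BusRdX  M[L0]=20
step 15: P0: load  L6  ⟶  OISS  (L6)  txn=∅  M[L6]=4
step 16: P2: load  L6  ⟶  OISS  (L6)  txn=∅  M[L6]=4
step 17: P1: load  L6  ⟶  OSSS  (L6)  txn=BusRd  M[L6]=4
step 18: P0: store L6 := 63  ⟶  MIII  (L6)  txn=BusUpgr  M[L6]=4
step 19: P0: store L5 := 11  ⟶  MIII  (L5)  txn=BusRdX  M[L5]=80
step 20: P2: load  L2  ⟶  IIEI  (L2)  txn=BusRd  M[L2]=10
step 21: P1: store L6 := 56  ⟶  IMII  (L6)  txn=BusRdX+Flush  M[L6]=63
step 22: P2: load  L6  ⟶  IOSI  (L6)  txn=BusRd  M[L6]=63
step 23: P3: load  L6  ⟶  IOSS  (L6)  txn=BusRd  M[L6]=63
step 24: P2: load  L5  ⟶  OISI  (L5)  txn=BusRd  M[L5]=80
step 25: P0: load  L6  ⟶  SOSS  (L6)  txn=BusRd  M[L6]=63
step 26: P3: load  L6  ⟶  SOSS  (L6)  txn=∅  M[L6]=63
step 27: P3: load  L6  ⟶  SOSS  (L6)  txn=∅  M[L6]=63

memory[L5] = 80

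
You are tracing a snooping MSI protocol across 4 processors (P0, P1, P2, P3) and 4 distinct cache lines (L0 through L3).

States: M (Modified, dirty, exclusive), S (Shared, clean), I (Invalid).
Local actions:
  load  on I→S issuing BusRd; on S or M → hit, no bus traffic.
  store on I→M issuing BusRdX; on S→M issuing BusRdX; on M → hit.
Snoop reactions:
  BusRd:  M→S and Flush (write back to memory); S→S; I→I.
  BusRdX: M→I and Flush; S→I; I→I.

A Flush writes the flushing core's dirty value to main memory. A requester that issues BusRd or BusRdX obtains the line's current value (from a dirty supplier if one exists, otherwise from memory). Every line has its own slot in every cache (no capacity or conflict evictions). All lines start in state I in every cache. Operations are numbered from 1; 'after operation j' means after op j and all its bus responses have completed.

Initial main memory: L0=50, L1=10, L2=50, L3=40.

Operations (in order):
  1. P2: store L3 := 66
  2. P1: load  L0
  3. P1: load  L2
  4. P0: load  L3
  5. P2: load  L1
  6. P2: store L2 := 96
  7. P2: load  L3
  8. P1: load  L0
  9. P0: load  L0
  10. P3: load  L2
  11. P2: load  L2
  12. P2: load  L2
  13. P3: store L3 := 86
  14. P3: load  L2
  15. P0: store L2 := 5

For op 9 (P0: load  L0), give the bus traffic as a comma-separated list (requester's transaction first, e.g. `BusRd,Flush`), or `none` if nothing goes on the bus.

bus = BusRd

1. P2: store L3 := 66  bus=[BusRdX]  L3: P0=I P1=I P2=M P3=I  mem[L3]=40
2. P1: load  L0  bus=[BusRd]  L0: P0=I P1=S P2=I P3=I  mem[L0]=50
3. P1: load  L2  bus=[BusRd]  L2: P0=I P1=S P2=I P3=I  mem[L2]=50
4. P0: load  L3  bus=[BusRd,Flush]  L3: P0=S P1=I P2=S P3=I  mem[L3]=66
5. P2: load  L1  bus=[BusRd]  L1: P0=I P1=I P2=S P3=I  mem[L1]=10
6. P2: store L2 := 96  bus=[BusRdX]  L2: P0=I P1=I P2=M P3=I  mem[L2]=50
7. P2: load  L3  bus=[-]  L3: P0=S P1=I P2=S P3=I  mem[L3]=66
8. P1: load  L0  bus=[-]  L0: P0=I P1=S P2=I P3=I  mem[L0]=50
9. P0: load  L0  bus=[BusRd]  L0: P0=S P1=S P2=I P3=I  mem[L0]=50
10. P3: load  L2  bus=[BusRd,Flush]  L2: P0=I P1=I P2=S P3=S  mem[L2]=96
11. P2: load  L2  bus=[-]  L2: P0=I P1=I P2=S P3=S  mem[L2]=96
12. P2: load  L2  bus=[-]  L2: P0=I P1=I P2=S P3=S  mem[L2]=96
13. P3: store L3 := 86  bus=[BusRdX]  L3: P0=I P1=I P2=I P3=M  mem[L3]=66
14. P3: load  L2  bus=[-]  L2: P0=I P1=I P2=S P3=S  mem[L2]=96
15. P0: store L2 := 5  bus=[BusRdX]  L2: P0=M P1=I P2=I P3=I  mem[L2]=96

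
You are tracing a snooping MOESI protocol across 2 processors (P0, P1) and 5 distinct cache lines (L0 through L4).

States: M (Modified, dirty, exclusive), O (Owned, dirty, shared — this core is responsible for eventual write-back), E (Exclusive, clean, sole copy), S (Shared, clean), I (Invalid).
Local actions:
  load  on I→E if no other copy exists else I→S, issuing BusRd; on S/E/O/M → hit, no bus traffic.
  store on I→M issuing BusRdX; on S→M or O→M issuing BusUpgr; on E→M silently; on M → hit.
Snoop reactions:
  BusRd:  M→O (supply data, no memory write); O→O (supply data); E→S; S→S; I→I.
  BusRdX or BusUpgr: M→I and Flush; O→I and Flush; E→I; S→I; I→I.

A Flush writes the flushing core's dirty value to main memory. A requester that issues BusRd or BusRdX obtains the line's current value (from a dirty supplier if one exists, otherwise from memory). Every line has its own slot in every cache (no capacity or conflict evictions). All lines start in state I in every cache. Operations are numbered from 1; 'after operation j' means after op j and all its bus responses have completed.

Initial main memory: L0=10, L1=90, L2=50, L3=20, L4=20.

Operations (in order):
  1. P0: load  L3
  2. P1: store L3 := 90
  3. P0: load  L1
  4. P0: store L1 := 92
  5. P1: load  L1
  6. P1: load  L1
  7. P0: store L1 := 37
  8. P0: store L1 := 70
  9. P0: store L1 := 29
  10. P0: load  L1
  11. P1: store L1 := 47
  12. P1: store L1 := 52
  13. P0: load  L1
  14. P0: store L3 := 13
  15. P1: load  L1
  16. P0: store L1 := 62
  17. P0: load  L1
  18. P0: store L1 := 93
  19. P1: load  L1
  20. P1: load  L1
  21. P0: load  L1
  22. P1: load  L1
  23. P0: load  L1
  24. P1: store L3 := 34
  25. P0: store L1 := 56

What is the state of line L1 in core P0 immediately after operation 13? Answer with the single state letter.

[1] P0: load  L3 | P0:E(20), P1:I | bus: BusRd
[2] P1: store L3 := 90 | P0:I, P1:M(90) | bus: BusRdX
[3] P0: load  L1 | P0:E(90), P1:I | bus: BusRd
[4] P0: store L1 := 92 | P0:M(92), P1:I | bus: none
[5] P1: load  L1 | P0:O(92), P1:S(92) | bus: BusRd
[6] P1: load  L1 | P0:O(92), P1:S(92) | bus: none
[7] P0: store L1 := 37 | P0:M(37), P1:I | bus: BusUpgr
[8] P0: store L1 := 70 | P0:M(70), P1:I | bus: none
[9] P0: store L1 := 29 | P0:M(29), P1:I | bus: none
[10] P0: load  L1 | P0:M(29), P1:I | bus: none
[11] P1: store L1 := 47 | P0:I, P1:M(47) | bus: BusRdX,Flush
[12] P1: store L1 := 52 | P0:I, P1:M(52) | bus: none
[13] P0: load  L1 | P0:S(52), P1:O(52) | bus: BusRd
[14] P0: store L3 := 13 | P0:M(13), P1:I | bus: BusRdX,Flush
[15] P1: load  L1 | P0:S(52), P1:O(52) | bus: none
[16] P0: store L1 := 62 | P0:M(62), P1:I | bus: BusUpgr,Flush
[17] P0: load  L1 | P0:M(62), P1:I | bus: none
[18] P0: store L1 := 93 | P0:M(93), P1:I | bus: none
[19] P1: load  L1 | P0:O(93), P1:S(93) | bus: BusRd
[20] P1: load  L1 | P0:O(93), P1:S(93) | bus: none
[21] P0: load  L1 | P0:O(93), P1:S(93) | bus: none
[22] P1: load  L1 | P0:O(93), P1:S(93) | bus: none
[23] P0: load  L1 | P0:O(93), P1:S(93) | bus: none
[24] P1: store L3 := 34 | P0:I, P1:M(34) | bus: BusRdX,Flush
[25] P0: store L1 := 56 | P0:M(56), P1:I | bus: BusUpgr

state = S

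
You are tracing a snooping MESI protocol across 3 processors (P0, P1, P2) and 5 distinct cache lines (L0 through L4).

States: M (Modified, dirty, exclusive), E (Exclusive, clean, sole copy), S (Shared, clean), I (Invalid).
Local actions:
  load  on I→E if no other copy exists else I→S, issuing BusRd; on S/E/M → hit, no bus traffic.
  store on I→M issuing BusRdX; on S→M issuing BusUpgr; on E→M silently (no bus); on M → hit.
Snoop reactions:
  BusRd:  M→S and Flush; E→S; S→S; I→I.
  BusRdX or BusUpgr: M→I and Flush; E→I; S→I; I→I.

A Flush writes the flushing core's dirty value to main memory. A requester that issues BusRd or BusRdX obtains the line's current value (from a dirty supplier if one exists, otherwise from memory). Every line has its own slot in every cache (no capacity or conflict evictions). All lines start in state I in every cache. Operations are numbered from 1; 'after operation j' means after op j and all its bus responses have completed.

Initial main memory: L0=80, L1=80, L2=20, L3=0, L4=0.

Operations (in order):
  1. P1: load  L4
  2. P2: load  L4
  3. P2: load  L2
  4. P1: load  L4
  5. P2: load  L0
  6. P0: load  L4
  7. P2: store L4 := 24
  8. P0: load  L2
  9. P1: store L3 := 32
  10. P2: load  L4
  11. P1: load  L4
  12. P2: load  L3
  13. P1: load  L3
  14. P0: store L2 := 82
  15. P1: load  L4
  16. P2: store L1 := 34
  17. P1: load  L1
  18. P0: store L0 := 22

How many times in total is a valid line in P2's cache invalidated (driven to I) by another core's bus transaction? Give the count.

step 1: P1: load  L4  ⟶  IEI  (L4)  txn=BusRd  M[L4]=0
step 2: P2: load  L4  ⟶  ISS  (L4)  txn=BusRd  M[L4]=0
step 3: P2: load  L2  ⟶  IIE  (L2)  txn=BusRd  M[L2]=20
step 4: P1: load  L4  ⟶  ISS  (L4)  txn=∅  M[L4]=0
step 5: P2: load  L0  ⟶  IIE  (L0)  txn=BusRd  M[L0]=80
step 6: P0: load  L4  ⟶  SSS  (L4)  txn=BusRd  M[L4]=0
step 7: P2: store L4 := 24  ⟶  IIM  (L4)  txn=BusUpgr  M[L4]=0
step 8: P0: load  L2  ⟶  SIS  (L2)  txn=BusRd  M[L2]=20
step 9: P1: store L3 := 32  ⟶  IMI  (L3)  txn=BusRdX  M[L3]=0
step 10: P2: load  L4  ⟶  IIM  (L4)  txn=∅  M[L4]=0
step 11: P1: load  L4  ⟶  ISS  (L4)  txn=BusRd+Flush  M[L4]=24
step 12: P2: load  L3  ⟶  ISS  (L3)  txn=BusRd+Flush  M[L3]=32
step 13: P1: load  L3  ⟶  ISS  (L3)  txn=∅  M[L3]=32
step 14: P0: store L2 := 82  ⟶  MII  (L2)  txn=BusUpgr  M[L2]=20
step 15: P1: load  L4  ⟶  ISS  (L4)  txn=∅  M[L4]=24
step 16: P2: store L1 := 34  ⟶  IIM  (L1)  txn=BusRdX  M[L1]=80
step 17: P1: load  L1  ⟶  ISS  (L1)  txn=BusRd+Flush  M[L1]=34
step 18: P0: store L0 := 22  ⟶  MII  (L0)  txn=BusRdX  M[L0]=80

invalidations = 2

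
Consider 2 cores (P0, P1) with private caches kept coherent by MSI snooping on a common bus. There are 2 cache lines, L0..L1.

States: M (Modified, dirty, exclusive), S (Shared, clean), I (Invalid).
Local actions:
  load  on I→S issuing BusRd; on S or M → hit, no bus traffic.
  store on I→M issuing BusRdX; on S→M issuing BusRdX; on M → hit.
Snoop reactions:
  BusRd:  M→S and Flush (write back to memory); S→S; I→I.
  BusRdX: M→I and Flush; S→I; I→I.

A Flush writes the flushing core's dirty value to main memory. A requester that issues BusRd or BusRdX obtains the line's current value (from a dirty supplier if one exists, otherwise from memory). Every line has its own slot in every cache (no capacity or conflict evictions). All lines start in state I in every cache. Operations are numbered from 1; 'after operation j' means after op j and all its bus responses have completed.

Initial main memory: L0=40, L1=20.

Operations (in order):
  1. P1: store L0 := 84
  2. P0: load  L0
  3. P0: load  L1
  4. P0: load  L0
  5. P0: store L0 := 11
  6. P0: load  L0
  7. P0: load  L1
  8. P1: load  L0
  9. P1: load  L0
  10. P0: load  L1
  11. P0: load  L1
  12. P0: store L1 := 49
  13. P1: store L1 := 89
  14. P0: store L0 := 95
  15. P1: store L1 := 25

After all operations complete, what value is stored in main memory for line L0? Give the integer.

  op1 P1: store L0 := 84 → I/M on L0; bus BusRdX; mem=40
  op2 P0: load  L0 → S/S on L0; bus BusRd Flush; mem=84
  op3 P0: load  L1 → S/I on L1; bus BusRd; mem=20
  op4 P0: load  L0 → S/S on L0; bus (none); mem=84
  op5 P0: store L0 := 11 → M/I on L0; bus BusRdX; mem=84
  op6 P0: load  L0 → M/I on L0; bus (none); mem=84
  op7 P0: load  L1 → S/I on L1; bus (none); mem=20
  op8 P1: load  L0 → S/S on L0; bus BusRd Flush; mem=11
  op9 P1: load  L0 → S/S on L0; bus (none); mem=11
  op10 P0: load  L1 → S/I on L1; bus (none); mem=20
  op11 P0: load  L1 → S/I on L1; bus (none); mem=20
  op12 P0: store L1 := 49 → M/I on L1; bus BusRdX; mem=20
  op13 P1: store L1 := 89 → I/M on L1; bus BusRdX Flush; mem=49
  op14 P0: store L0 := 95 → M/I on L0; bus BusRdX; mem=11
  op15 P1: store L1 := 25 → I/M on L1; bus (none); mem=49

memory[L0] = 11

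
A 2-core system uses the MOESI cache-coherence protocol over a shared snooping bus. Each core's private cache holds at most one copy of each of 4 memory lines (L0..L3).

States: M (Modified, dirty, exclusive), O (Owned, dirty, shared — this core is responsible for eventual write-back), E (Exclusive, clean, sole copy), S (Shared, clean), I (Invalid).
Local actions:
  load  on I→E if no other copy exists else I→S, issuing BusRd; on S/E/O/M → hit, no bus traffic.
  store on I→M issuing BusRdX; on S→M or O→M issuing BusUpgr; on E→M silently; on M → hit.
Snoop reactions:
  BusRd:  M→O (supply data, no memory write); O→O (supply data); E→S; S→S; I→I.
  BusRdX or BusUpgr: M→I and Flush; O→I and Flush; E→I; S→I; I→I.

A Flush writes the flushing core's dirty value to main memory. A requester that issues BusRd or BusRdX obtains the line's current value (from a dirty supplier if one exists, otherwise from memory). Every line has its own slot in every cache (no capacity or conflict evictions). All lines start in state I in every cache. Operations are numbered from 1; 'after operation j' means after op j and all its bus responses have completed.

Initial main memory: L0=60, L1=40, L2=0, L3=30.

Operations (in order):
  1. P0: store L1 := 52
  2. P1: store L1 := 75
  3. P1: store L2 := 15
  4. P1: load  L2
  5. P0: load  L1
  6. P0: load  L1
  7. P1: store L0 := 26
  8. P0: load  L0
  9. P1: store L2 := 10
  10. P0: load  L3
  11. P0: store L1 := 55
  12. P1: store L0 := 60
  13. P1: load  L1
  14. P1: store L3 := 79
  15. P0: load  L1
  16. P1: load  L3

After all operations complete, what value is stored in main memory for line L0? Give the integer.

memory[L0] = 60

1. P0: store L1 := 52  bus=[BusRdX]  L1: P0=M P1=I  mem[L1]=40
2. P1: store L1 := 75  bus=[BusRdX,Flush]  L1: P0=I P1=M  mem[L1]=52
3. P1: store L2 := 15  bus=[BusRdX]  L2: P0=I P1=M  mem[L2]=0
4. P1: load  L2  bus=[-]  L2: P0=I P1=M  mem[L2]=0
5. P0: load  L1  bus=[BusRd]  L1: P0=S P1=O  mem[L1]=52
6. P0: load  L1  bus=[-]  L1: P0=S P1=O  mem[L1]=52
7. P1: store L0 := 26  bus=[BusRdX]  L0: P0=I P1=M  mem[L0]=60
8. P0: load  L0  bus=[BusRd]  L0: P0=S P1=O  mem[L0]=60
9. P1: store L2 := 10  bus=[-]  L2: P0=I P1=M  mem[L2]=0
10. P0: load  L3  bus=[BusRd]  L3: P0=E P1=I  mem[L3]=30
11. P0: store L1 := 55  bus=[BusUpgr,Flush]  L1: P0=M P1=I  mem[L1]=75
12. P1: store L0 := 60  bus=[BusUpgr]  L0: P0=I P1=M  mem[L0]=60
13. P1: load  L1  bus=[BusRd]  L1: P0=O P1=S  mem[L1]=75
14. P1: store L3 := 79  bus=[BusRdX]  L3: P0=I P1=M  mem[L3]=30
15. P0: load  L1  bus=[-]  L1: P0=O P1=S  mem[L1]=75
16. P1: load  L3  bus=[-]  L3: P0=I P1=M  mem[L3]=30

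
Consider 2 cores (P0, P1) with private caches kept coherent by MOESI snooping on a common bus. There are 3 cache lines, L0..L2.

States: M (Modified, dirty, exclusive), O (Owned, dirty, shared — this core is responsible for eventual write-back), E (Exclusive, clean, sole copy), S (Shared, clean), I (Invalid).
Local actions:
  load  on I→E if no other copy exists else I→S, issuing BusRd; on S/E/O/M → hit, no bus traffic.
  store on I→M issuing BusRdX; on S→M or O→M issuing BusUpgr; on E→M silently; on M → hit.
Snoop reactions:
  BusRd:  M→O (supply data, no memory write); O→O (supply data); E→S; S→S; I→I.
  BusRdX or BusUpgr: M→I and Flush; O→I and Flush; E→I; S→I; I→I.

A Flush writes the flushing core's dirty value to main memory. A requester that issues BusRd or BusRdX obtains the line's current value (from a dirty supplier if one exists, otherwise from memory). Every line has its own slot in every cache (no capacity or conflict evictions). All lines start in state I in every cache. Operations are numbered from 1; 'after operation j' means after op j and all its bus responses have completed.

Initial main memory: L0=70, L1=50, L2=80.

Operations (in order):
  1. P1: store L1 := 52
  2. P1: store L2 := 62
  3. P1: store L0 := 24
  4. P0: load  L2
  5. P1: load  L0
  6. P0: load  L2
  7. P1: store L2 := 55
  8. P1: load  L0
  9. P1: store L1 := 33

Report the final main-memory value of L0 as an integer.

1. P1: store L1 := 52  bus=[BusRdX]  L1: P0=I P1=M  mem[L1]=50
2. P1: store L2 := 62  bus=[BusRdX]  L2: P0=I P1=M  mem[L2]=80
3. P1: store L0 := 24  bus=[BusRdX]  L0: P0=I P1=M  mem[L0]=70
4. P0: load  L2  bus=[BusRd]  L2: P0=S P1=O  mem[L2]=80
5. P1: load  L0  bus=[-]  L0: P0=I P1=M  mem[L0]=70
6. P0: load  L2  bus=[-]  L2: P0=S P1=O  mem[L2]=80
7. P1: store L2 := 55  bus=[BusUpgr]  L2: P0=I P1=M  mem[L2]=80
8. P1: load  L0  bus=[-]  L0: P0=I P1=M  mem[L0]=70
9. P1: store L1 := 33  bus=[-]  L1: P0=I P1=M  mem[L1]=50

memory[L0] = 70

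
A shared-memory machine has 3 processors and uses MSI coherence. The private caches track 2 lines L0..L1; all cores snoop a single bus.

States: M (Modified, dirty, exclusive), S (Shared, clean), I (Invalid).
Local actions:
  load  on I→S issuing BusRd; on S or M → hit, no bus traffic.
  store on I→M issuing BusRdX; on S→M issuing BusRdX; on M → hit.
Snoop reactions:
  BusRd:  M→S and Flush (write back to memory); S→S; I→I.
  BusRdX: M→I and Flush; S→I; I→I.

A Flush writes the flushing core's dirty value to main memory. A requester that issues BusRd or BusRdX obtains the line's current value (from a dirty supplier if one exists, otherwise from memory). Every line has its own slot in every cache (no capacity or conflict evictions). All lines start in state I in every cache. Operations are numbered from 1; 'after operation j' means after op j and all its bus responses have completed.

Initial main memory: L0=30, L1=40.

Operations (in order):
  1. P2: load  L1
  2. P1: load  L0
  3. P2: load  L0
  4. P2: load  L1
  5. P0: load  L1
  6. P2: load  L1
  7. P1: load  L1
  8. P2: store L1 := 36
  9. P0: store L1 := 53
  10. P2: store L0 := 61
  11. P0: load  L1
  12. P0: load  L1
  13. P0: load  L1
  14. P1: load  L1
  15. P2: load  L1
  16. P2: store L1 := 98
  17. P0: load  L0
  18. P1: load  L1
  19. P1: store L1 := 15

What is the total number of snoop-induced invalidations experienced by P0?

invalidations = 2

[1] P2: load  L1 | P0:I, P1:I, P2:S(40) | bus: BusRd
[2] P1: load  L0 | P0:I, P1:S(30), P2:I | bus: BusRd
[3] P2: load  L0 | P0:I, P1:S(30), P2:S(30) | bus: BusRd
[4] P2: load  L1 | P0:I, P1:I, P2:S(40) | bus: none
[5] P0: load  L1 | P0:S(40), P1:I, P2:S(40) | bus: BusRd
[6] P2: load  L1 | P0:S(40), P1:I, P2:S(40) | bus: none
[7] P1: load  L1 | P0:S(40), P1:S(40), P2:S(40) | bus: BusRd
[8] P2: store L1 := 36 | P0:I, P1:I, P2:M(36) | bus: BusRdX
[9] P0: store L1 := 53 | P0:M(53), P1:I, P2:I | bus: BusRdX,Flush
[10] P2: store L0 := 61 | P0:I, P1:I, P2:M(61) | bus: BusRdX
[11] P0: load  L1 | P0:M(53), P1:I, P2:I | bus: none
[12] P0: load  L1 | P0:M(53), P1:I, P2:I | bus: none
[13] P0: load  L1 | P0:M(53), P1:I, P2:I | bus: none
[14] P1: load  L1 | P0:S(53), P1:S(53), P2:I | bus: BusRd,Flush
[15] P2: load  L1 | P0:S(53), P1:S(53), P2:S(53) | bus: BusRd
[16] P2: store L1 := 98 | P0:I, P1:I, P2:M(98) | bus: BusRdX
[17] P0: load  L0 | P0:S(61), P1:I, P2:S(61) | bus: BusRd,Flush
[18] P1: load  L1 | P0:I, P1:S(98), P2:S(98) | bus: BusRd,Flush
[19] P1: store L1 := 15 | P0:I, P1:M(15), P2:I | bus: BusRdX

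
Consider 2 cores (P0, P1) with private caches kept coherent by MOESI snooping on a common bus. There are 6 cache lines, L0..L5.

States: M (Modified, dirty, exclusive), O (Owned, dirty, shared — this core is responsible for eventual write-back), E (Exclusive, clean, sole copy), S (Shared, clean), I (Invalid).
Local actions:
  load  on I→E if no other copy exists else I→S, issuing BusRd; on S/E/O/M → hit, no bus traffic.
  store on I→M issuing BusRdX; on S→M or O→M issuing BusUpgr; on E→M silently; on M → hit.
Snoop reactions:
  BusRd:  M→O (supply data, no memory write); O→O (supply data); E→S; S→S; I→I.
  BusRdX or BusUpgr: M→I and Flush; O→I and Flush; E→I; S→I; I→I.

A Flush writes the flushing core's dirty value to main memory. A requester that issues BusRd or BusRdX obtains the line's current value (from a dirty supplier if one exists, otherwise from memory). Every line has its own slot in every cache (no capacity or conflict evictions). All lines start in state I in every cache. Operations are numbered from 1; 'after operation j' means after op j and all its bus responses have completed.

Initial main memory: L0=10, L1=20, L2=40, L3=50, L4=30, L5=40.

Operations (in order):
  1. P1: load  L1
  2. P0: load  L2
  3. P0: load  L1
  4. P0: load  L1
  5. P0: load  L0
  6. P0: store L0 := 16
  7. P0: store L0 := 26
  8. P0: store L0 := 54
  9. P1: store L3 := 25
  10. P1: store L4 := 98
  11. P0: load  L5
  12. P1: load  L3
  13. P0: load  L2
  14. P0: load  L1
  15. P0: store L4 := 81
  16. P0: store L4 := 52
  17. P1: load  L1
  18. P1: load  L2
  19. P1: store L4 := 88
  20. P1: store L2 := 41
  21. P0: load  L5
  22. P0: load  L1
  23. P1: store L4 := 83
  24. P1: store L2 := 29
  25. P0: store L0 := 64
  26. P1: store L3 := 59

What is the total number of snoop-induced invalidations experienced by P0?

invalidations = 2

  op1 P1: load  L1 → I/E on L1; bus BusRd; mem=20
  op2 P0: load  L2 → E/I on L2; bus BusRd; mem=40
  op3 P0: load  L1 → S/S on L1; bus BusRd; mem=20
  op4 P0: load  L1 → S/S on L1; bus (none); mem=20
  op5 P0: load  L0 → E/I on L0; bus BusRd; mem=10
  op6 P0: store L0 := 16 → M/I on L0; bus (none); mem=10
  op7 P0: store L0 := 26 → M/I on L0; bus (none); mem=10
  op8 P0: store L0 := 54 → M/I on L0; bus (none); mem=10
  op9 P1: store L3 := 25 → I/M on L3; bus BusRdX; mem=50
  op10 P1: store L4 := 98 → I/M on L4; bus BusRdX; mem=30
  op11 P0: load  L5 → E/I on L5; bus BusRd; mem=40
  op12 P1: load  L3 → I/M on L3; bus (none); mem=50
  op13 P0: load  L2 → E/I on L2; bus (none); mem=40
  op14 P0: load  L1 → S/S on L1; bus (none); mem=20
  op15 P0: store L4 := 81 → M/I on L4; bus BusRdX Flush; mem=98
  op16 P0: store L4 := 52 → M/I on L4; bus (none); mem=98
  op17 P1: load  L1 → S/S on L1; bus (none); mem=20
  op18 P1: load  L2 → S/S on L2; bus BusRd; mem=40
  op19 P1: store L4 := 88 → I/M on L4; bus BusRdX Flush; mem=52
  op20 P1: store L2 := 41 → I/M on L2; bus BusUpgr; mem=40
  op21 P0: load  L5 → E/I on L5; bus (none); mem=40
  op22 P0: load  L1 → S/S on L1; bus (none); mem=20
  op23 P1: store L4 := 83 → I/M on L4; bus (none); mem=52
  op24 P1: store L2 := 29 → I/M on L2; bus (none); mem=40
  op25 P0: store L0 := 64 → M/I on L0; bus (none); mem=10
  op26 P1: store L3 := 59 → I/M on L3; bus (none); mem=50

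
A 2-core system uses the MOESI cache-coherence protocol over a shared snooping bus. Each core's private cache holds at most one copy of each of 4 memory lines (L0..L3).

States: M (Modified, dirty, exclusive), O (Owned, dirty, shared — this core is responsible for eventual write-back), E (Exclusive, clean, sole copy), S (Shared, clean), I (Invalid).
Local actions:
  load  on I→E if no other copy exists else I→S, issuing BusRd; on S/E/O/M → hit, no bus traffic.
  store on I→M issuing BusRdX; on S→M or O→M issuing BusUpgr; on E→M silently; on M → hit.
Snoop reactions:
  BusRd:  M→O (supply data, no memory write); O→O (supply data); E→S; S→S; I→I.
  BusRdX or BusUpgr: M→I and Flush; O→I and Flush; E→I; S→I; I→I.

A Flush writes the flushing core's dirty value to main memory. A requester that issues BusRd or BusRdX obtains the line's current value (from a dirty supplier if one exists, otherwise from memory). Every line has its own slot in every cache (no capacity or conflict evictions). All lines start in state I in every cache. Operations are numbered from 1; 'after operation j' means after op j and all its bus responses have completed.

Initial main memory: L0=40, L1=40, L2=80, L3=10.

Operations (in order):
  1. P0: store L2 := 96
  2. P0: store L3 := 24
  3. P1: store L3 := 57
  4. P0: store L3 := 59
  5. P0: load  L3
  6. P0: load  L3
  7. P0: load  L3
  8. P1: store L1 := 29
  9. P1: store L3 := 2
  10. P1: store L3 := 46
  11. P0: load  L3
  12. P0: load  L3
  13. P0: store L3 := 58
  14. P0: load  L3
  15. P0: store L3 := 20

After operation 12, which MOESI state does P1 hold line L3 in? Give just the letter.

state = O

[1] P0: store L2 := 96 | P0:M(96), P1:I | bus: BusRdX
[2] P0: store L3 := 24 | P0:M(24), P1:I | bus: BusRdX
[3] P1: store L3 := 57 | P0:I, P1:M(57) | bus: BusRdX,Flush
[4] P0: store L3 := 59 | P0:M(59), P1:I | bus: BusRdX,Flush
[5] P0: load  L3 | P0:M(59), P1:I | bus: none
[6] P0: load  L3 | P0:M(59), P1:I | bus: none
[7] P0: load  L3 | P0:M(59), P1:I | bus: none
[8] P1: store L1 := 29 | P0:I, P1:M(29) | bus: BusRdX
[9] P1: store L3 := 2 | P0:I, P1:M(2) | bus: BusRdX,Flush
[10] P1: store L3 := 46 | P0:I, P1:M(46) | bus: none
[11] P0: load  L3 | P0:S(46), P1:O(46) | bus: BusRd
[12] P0: load  L3 | P0:S(46), P1:O(46) | bus: none
[13] P0: store L3 := 58 | P0:M(58), P1:I | bus: BusUpgr,Flush
[14] P0: load  L3 | P0:M(58), P1:I | bus: none
[15] P0: store L3 := 20 | P0:M(20), P1:I | bus: none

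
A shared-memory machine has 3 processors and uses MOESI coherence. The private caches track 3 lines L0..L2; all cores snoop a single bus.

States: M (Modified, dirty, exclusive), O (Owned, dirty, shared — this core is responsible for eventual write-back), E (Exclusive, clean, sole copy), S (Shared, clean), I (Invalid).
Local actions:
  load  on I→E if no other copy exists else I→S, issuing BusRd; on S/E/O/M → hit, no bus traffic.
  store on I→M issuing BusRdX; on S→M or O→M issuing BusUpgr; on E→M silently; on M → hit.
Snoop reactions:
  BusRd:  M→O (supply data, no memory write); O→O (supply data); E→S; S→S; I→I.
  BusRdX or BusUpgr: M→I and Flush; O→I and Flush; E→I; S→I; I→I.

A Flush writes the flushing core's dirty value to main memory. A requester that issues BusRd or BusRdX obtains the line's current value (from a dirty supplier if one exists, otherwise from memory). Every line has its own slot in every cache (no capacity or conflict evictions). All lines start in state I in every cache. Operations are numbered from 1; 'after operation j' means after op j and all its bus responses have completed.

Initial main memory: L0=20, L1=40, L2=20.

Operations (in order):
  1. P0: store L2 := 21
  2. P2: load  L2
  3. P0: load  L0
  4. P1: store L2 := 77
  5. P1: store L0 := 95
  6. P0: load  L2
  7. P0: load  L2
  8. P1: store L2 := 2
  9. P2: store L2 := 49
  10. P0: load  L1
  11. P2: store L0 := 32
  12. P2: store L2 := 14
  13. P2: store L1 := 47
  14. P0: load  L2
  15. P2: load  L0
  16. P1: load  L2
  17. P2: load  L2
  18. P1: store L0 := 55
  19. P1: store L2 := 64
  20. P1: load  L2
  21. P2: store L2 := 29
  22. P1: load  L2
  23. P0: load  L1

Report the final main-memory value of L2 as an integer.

memory[L2] = 64

1. P0: store L2 := 21  bus=[BusRdX]  L2: P0=M P1=I P2=I  mem[L2]=20
2. P2: load  L2  bus=[BusRd]  L2: P0=O P1=I P2=S  mem[L2]=20
3. P0: load  L0  bus=[BusRd]  L0: P0=E P1=I P2=I  mem[L0]=20
4. P1: store L2 := 77  bus=[BusRdX,Flush]  L2: P0=I P1=M P2=I  mem[L2]=21
5. P1: store L0 := 95  bus=[BusRdX]  L0: P0=I P1=M P2=I  mem[L0]=20
6. P0: load  L2  bus=[BusRd]  L2: P0=S P1=O P2=I  mem[L2]=21
7. P0: load  L2  bus=[-]  L2: P0=S P1=O P2=I  mem[L2]=21
8. P1: store L2 := 2  bus=[BusUpgr]  L2: P0=I P1=M P2=I  mem[L2]=21
9. P2: store L2 := 49  bus=[BusRdX,Flush]  L2: P0=I P1=I P2=M  mem[L2]=2
10. P0: load  L1  bus=[BusRd]  L1: P0=E P1=I P2=I  mem[L1]=40
11. P2: store L0 := 32  bus=[BusRdX,Flush]  L0: P0=I P1=I P2=M  mem[L0]=95
12. P2: store L2 := 14  bus=[-]  L2: P0=I P1=I P2=M  mem[L2]=2
13. P2: store L1 := 47  bus=[BusRdX]  L1: P0=I P1=I P2=M  mem[L1]=40
14. P0: load  L2  bus=[BusRd]  L2: P0=S P1=I P2=O  mem[L2]=2
15. P2: load  L0  bus=[-]  L0: P0=I P1=I P2=M  mem[L0]=95
16. P1: load  L2  bus=[BusRd]  L2: P0=S P1=S P2=O  mem[L2]=2
17. P2: load  L2  bus=[-]  L2: P0=S P1=S P2=O  mem[L2]=2
18. P1: store L0 := 55  bus=[BusRdX,Flush]  L0: P0=I P1=M P2=I  mem[L0]=32
19. P1: store L2 := 64  bus=[BusUpgr,Flush]  L2: P0=I P1=M P2=I  mem[L2]=14
20. P1: load  L2  bus=[-]  L2: P0=I P1=M P2=I  mem[L2]=14
21. P2: store L2 := 29  bus=[BusRdX,Flush]  L2: P0=I P1=I P2=M  mem[L2]=64
22. P1: load  L2  bus=[BusRd]  L2: P0=I P1=S P2=O  mem[L2]=64
23. P0: load  L1  bus=[BusRd]  L1: P0=S P1=I P2=O  mem[L1]=40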